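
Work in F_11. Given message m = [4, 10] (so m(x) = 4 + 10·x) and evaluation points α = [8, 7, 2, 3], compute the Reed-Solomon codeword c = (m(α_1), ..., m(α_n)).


c = [7, 8, 2, 1]

Message polynomial: m(x) = 4 + 10·x (mod 11).
For each evaluation point α_i, compute m(α_i) mod 11:
  α_1 = 8: Horner steps 10 → 7, so m(8) = 7.
  α_2 = 7: Horner steps 10 → 8, so m(7) = 8.
  α_3 = 2: Horner steps 10 → 2, so m(2) = 2.
  α_4 = 3: Horner steps 10 → 1, so m(3) = 1.
Codeword c = [7, 8, 2, 1] ∈ F_11^4.


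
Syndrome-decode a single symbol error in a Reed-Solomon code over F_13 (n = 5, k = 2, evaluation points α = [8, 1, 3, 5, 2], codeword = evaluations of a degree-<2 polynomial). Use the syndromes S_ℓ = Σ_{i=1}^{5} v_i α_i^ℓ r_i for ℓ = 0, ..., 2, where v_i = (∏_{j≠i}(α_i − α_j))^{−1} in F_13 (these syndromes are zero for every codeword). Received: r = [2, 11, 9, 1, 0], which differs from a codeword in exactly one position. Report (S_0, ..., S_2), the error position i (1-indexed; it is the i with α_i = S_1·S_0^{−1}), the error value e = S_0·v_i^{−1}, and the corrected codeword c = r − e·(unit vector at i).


S = (5, 5, 5), error at position 2, error magnitude e = 7, c = [2, 4, 9, 1, 0].

Step 1: column multipliers v_i = (∏_{j≠i}(α_i − α_j))^{−1} mod 13.
  i = 1 (α = 8): (8−1)(8−3)(8−5)(8−2) = 7·5·3·6 = 630 ≡ 6, so v_1 = 6^{−1} = 11 (mod 13).
  i = 2 (α = 1): (1−8)(1−3)(1−5)(1−2) = (−7)·(−2)·(−4)·(−1) = 56 ≡ 4, so v_2 = 4^{−1} = 10 (mod 13).
  i = 3 (α = 3): (3−8)(3−1)(3−5)(3−2) = (−5)·2·(−2)·1 = 20 ≡ 7, so v_3 = 7^{−1} = 2 (mod 13).
  i = 4 (α = 5): (5−8)(5−1)(5−3)(5−2) = (−3)·4·2·3 = −72 ≡ 6, so v_4 = 6^{−1} = 11 (mod 13).
  i = 5 (α = 2): (2−8)(2−1)(2−3)(2−5) = (−6)·1·(−1)·(−3) = −18 ≡ 8, so v_5 = 8^{−1} = 5 (mod 13).
  v = [11, 10, 2, 11, 5].
Step 2: syndromes of r = [2, 11, 9, 1, 0] (all sums mod 13).
  S_0 = Σ v_i r_i = 11·2 + 10·11 + 2·9 + 11·1 + 5·0 = 161 ≡ 5.
  S_1 = Σ v_i α_i r_i = 11·8·2 + 10·1·11 + 2·3·9 + 11·5·1 + 5·2·0 = 395 ≡ 5.
  α_i^2 mod 13 = [12, 1, 9, 12, 4].
  S_2 = Σ v_i α_i^2 r_i = 11·12·2 + 10·1·11 + 2·9·9 + 11·12·1 + 5·4·0 = 668 ≡ 5.
  S = (5, 5, 5) ≠ 0, so r is not a codeword (an error is present).
Step 3: locate the error. For a single error e at position i, S_ℓ = v_i·e·α_i^ℓ, so α_err = S_1/S_0.
  S_0^{−1} = 5^{−1} = 8 (mod 13), so α_err = 5·8 = 40 ≡ 1 = α_2. Error position i = 2.
  Consistency check: S_2/S_1 = 5·8 = 40 ≡ 1 = α_err ✓ (single-error assumption holds).
Step 4: error magnitude e = S_0/v_2 = S_0·∏_{j≠2}(α_2 − α_j) = 5·4 = 20 ≡ 7 (mod 13).
Step 5: correct position 2: c_2 = r_2 − e = 11 − 7 ≡ 4 (mod 13). Hence c = [2, 4, 9, 1, 0].
  Check: interpolating c through the α_i gives m(x) = 8 + 9·x (degree < 2) with m(α_i) = c_i for every i, so c is indeed a codeword.


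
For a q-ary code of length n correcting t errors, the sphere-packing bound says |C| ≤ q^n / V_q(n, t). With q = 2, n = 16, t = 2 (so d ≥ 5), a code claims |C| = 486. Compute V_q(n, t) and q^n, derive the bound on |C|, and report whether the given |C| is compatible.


V_q(n, t) = 137, q^n = 65536, Hamming bound = 478, |C| = 486 > bound (violated).

Step 1: Compute V_q(n, t) = Σ_{j=0}^2 C(n, j) (q−1)^j.
  j = 0: C(16,0)·(1)^0 = 1·1 = 1.
  j = 1: C(16,1)·(1)^1 = 16·1 = 16.
  j = 2: C(16,2)·(1)^2 = 120·1 = 120.
  V_q(n, t) = 1 + 16 + 120 = 137.
Step 2: q^n = 2^16 = 65536.
Step 3: Hamming bound ⌊q^n / V_q(n,t)⌋ = ⌊65536/137⌋ = 478.
Step 4: Compare |C| = 486 to 478: violated.
The claimed |C| lies above the Hamming bound, so no 2-ary code of length 16 with d ≥ 5 can have 486 codewords.


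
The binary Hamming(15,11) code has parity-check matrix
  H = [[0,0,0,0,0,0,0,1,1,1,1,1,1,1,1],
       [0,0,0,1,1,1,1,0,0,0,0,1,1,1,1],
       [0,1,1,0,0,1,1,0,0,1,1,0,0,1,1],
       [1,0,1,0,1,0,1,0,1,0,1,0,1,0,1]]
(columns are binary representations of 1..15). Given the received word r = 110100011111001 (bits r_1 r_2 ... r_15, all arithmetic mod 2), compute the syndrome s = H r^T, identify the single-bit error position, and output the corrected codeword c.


s = (0, 1, 0, 0)^T, error position = 4, corrected codeword c = 110000011111001

Compute s = H r^T mod 2 one row at a time:
  s_1 = 1 + 1 + 1 + 1 + 1 + 0 + 0 + 1 = 6 ≡ 0 (mod 2).
  s_2 = 1 + 0 + 0 + 0 + 1 + 0 + 0 + 1 = 3 ≡ 1 (mod 2).
  s_3 = 1 + 0 + 0 + 0 + 1 + 1 + 0 + 1 = 4 ≡ 0 (mod 2).
  s_4 = 1 + 0 + 0 + 0 + 1 + 1 + 0 + 1 = 4 ≡ 0 (mod 2).
s = (0, 1, 0, 0)^T — this equals column 4 of H (binary 0100), so error is at position 4.
Correct: flip bit 4 of r = 110100011111001 to get c = 110000011111001.


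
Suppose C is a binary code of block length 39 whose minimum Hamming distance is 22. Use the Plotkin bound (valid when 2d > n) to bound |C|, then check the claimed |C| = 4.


Plotkin bound M ≤ 8; given |C| = 4 ≤ bound (satisfied).

Check applicability: 2d = 44, n = 39.
2d − n = 5 > 0, so Plotkin applies.
Compute d/(2d−n) = 22/5 ≈ 4.4000.
⌊d/(2d−n)⌋ = 4.
Plotkin bound: M ≤ 2·4 = 8.
Given |C| = 4, check: satisfied.
This |C| is below the Plotkin bound.


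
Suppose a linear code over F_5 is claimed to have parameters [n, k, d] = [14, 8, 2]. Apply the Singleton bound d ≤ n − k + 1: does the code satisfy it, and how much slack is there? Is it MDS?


Singleton RHS = n − k + 1 = 7, slack = 5, bound satisfied, not MDS.

Singleton bound: d ≤ n − k + 1.
Here n = 14, k = 8, so n − k + 1 = 7.
Given d = 2, check d ≤ 7: YES.
Slack = (n − k + 1) − d = 5.
The code is NOT MDS (slack = 5 > 0).
Description: the claimed parameters are [14, 8, 2]_5; such a code would be non-MDS.


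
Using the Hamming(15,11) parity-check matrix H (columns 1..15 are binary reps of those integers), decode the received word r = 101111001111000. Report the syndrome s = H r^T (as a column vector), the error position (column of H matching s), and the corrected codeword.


s = (0, 0, 0, 1)^T, error position = 1, corrected codeword c = 001111001111000

Compute s = H r^T mod 2 one row at a time:
  s_1 = 0 + 1 + 1 + 1 + 1 + 0 + 0 + 0 = 4 ≡ 0 (mod 2).
  s_2 = 1 + 1 + 1 + 0 + 1 + 0 + 0 + 0 = 4 ≡ 0 (mod 2).
  s_3 = 0 + 1 + 1 + 0 + 1 + 1 + 0 + 0 = 4 ≡ 0 (mod 2).
  s_4 = 1 + 1 + 1 + 0 + 1 + 1 + 0 + 0 = 5 ≡ 1 (mod 2).
s = (0, 0, 0, 1)^T — this equals column 1 of H (binary 0001), so error is at position 1.
Correct: flip bit 1 of r = 101111001111000 to get c = 001111001111000.


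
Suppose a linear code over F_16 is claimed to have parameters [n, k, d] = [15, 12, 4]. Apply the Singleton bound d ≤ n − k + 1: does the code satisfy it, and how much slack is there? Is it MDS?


Singleton RHS = n − k + 1 = 4, slack = 0, bound satisfied, MDS.

Singleton bound: d ≤ n − k + 1.
Here n = 15, k = 12, so n − k + 1 = 4.
Given d = 4, check d ≤ 4: YES.
Slack = (n − k + 1) − d = 0.
The code is MDS (slack = 0).
Description: the claimed parameters are [15, 12, 4]_16; such a code would be MDS (meets Singleton bound).


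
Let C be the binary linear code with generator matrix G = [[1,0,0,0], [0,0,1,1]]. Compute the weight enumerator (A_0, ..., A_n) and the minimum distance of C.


Weight distribution: A_0 = 1, A_1 = 1, A_2 = 1, A_3 = 1. Minimum distance d = 1.

Enumerate all 2^2 = 4 messages m ∈ F_2^2.
For each, compute codeword c = mG in F_2^4, then tally its weight.
  m = 00 → c = 0000, weight = 0.
  m = 10 → c = 1000, weight = 1.
  m = 01 → c = 0011, weight = 2.
  m = 11 → c = 1011, weight = 3.
Tally weights:
  weight 0: 1 codewords.
  weight 1: 1 codewords.
  weight 2: 1 codewords.
  weight 3: 1 codewords.
Minimum distance d = smallest w > 0 with A_w > 0 = 1.
Sanity: Σ A_w = 4 = 2^2 = 4 ✓.


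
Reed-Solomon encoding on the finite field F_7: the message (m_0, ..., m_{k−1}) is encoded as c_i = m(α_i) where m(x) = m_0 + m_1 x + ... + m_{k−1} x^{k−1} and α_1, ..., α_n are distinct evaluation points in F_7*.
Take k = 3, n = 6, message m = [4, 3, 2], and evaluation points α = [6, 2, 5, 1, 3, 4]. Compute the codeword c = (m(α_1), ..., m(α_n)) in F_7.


c = [3, 4, 6, 2, 3, 6]

Message polynomial: m(x) = 4 + 3·x + 2·x^2 (mod 7).
For each evaluation point α_i, compute m(α_i) mod 7:
  α_1 = 6: Horner steps 2 → 1 → 3, so m(6) = 3.
  α_2 = 2: Horner steps 2 → 0 → 4, so m(2) = 4.
  α_3 = 5: Horner steps 2 → 6 → 6, so m(5) = 6.
  α_4 = 1: Horner steps 2 → 5 → 2, so m(1) = 2.
  α_5 = 3: Horner steps 2 → 2 → 3, so m(3) = 3.
  α_6 = 4: Horner steps 2 → 4 → 6, so m(4) = 6.
Codeword c = [3, 4, 6, 2, 3, 6] ∈ F_7^6.


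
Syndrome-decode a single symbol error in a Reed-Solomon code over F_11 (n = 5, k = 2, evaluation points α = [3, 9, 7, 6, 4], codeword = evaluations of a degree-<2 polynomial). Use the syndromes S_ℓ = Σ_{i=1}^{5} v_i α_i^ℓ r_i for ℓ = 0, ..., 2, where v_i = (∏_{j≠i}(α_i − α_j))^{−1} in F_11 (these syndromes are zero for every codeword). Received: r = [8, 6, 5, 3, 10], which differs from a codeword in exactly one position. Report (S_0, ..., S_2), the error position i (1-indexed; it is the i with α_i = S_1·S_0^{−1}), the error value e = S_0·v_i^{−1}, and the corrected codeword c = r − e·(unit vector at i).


S = (2, 7, 8), error at position 2, error magnitude e = 8, c = [8, 9, 5, 3, 10].

Step 1: column multipliers v_i = (∏_{j≠i}(α_i − α_j))^{−1} mod 11.
  i = 1 (α = 3): (3−9)(3−7)(3−6)(3−4) = (−6)·(−4)·(−3)·(−1) = 72 ≡ 6, so v_1 = 6^{−1} = 2 (mod 11).
  i = 2 (α = 9): (9−3)(9−7)(9−6)(9−4) = 6·2·3·5 = 180 ≡ 4, so v_2 = 4^{−1} = 3 (mod 11).
  i = 3 (α = 7): (7−3)(7−9)(7−6)(7−4) = 4·(−2)·1·3 = −24 ≡ 9, so v_3 = 9^{−1} = 5 (mod 11).
  i = 4 (α = 6): (6−3)(6−9)(6−7)(6−4) = 3·(−3)·(−1)·2 = 18 ≡ 7, so v_4 = 7^{−1} = 8 (mod 11).
  i = 5 (α = 4): (4−3)(4−9)(4−7)(4−6) = 1·(−5)·(−3)·(−2) = −30 ≡ 3, so v_5 = 3^{−1} = 4 (mod 11).
  v = [2, 3, 5, 8, 4].
Step 2: syndromes of r = [8, 6, 5, 3, 10] (all sums mod 11).
  S_0 = Σ v_i r_i = 2·8 + 3·6 + 5·5 + 8·3 + 4·10 = 123 ≡ 2.
  S_1 = Σ v_i α_i r_i = 2·3·8 + 3·9·6 + 5·7·5 + 8·6·3 + 4·4·10 = 689 ≡ 7.
  α_i^2 mod 11 = [9, 4, 5, 3, 5].
  S_2 = Σ v_i α_i^2 r_i = 2·9·8 + 3·4·6 + 5·5·5 + 8·3·3 + 4·5·10 = 613 ≡ 8.
  S = (2, 7, 8) ≠ 0, so r is not a codeword (an error is present).
Step 3: locate the error. For a single error e at position i, S_ℓ = v_i·e·α_i^ℓ, so α_err = S_1/S_0.
  S_0^{−1} = 2^{−1} = 6 (mod 11), so α_err = 7·6 = 42 ≡ 9 = α_2. Error position i = 2.
  Consistency check: S_2/S_1 = 8·8 = 64 ≡ 9 = α_err ✓ (single-error assumption holds).
Step 4: error magnitude e = S_0/v_2 = S_0·∏_{j≠2}(α_2 − α_j) = 2·4 = 8 ≡ 8 (mod 11).
Step 5: correct position 2: c_2 = r_2 − e = 6 − 8 ≡ 9 (mod 11). Hence c = [8, 9, 5, 3, 10].
  Check: interpolating c through the α_i gives m(x) = 2 + 2·x (degree < 2) with m(α_i) = c_i for every i, so c is indeed a codeword.


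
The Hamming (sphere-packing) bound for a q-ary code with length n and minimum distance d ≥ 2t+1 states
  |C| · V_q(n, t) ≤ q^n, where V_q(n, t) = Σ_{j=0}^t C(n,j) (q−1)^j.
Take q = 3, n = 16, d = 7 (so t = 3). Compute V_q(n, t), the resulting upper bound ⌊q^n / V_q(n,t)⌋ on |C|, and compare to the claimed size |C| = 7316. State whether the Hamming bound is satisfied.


V_q(n, t) = 4993, q^n = 43046721, Hamming bound = 8621, |C| = 7316 ≤ bound (satisfied).

Step 1: Compute V_q(n, t) = Σ_{j=0}^3 C(n, j) (q−1)^j.
  j = 0: C(16,0)·(2)^0 = 1·1 = 1.
  j = 1: C(16,1)·(2)^1 = 16·2 = 32.
  j = 2: C(16,2)·(2)^2 = 120·4 = 480.
  j = 3: C(16,3)·(2)^3 = 560·8 = 4480.
  V_q(n, t) = 1 + 32 + 480 + 4480 = 4993.
Step 2: q^n = 3^16 = 43046721.
Step 3: Hamming bound ⌊q^n / V_q(n,t)⌋ = ⌊43046721/4993⌋ = 8621.
Step 4: Compare |C| = 7316 to 8621: satisfied.
The claimed |C| lies below the Hamming bound.


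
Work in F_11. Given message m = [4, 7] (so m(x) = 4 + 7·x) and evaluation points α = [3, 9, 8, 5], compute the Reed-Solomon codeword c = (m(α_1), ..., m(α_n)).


c = [3, 1, 5, 6]

Message polynomial: m(x) = 4 + 7·x (mod 11).
For each evaluation point α_i, compute m(α_i) mod 11:
  α_1 = 3: Horner steps 7 → 3, so m(3) = 3.
  α_2 = 9: Horner steps 7 → 1, so m(9) = 1.
  α_3 = 8: Horner steps 7 → 5, so m(8) = 5.
  α_4 = 5: Horner steps 7 → 6, so m(5) = 6.
Codeword c = [3, 1, 5, 6] ∈ F_11^4.


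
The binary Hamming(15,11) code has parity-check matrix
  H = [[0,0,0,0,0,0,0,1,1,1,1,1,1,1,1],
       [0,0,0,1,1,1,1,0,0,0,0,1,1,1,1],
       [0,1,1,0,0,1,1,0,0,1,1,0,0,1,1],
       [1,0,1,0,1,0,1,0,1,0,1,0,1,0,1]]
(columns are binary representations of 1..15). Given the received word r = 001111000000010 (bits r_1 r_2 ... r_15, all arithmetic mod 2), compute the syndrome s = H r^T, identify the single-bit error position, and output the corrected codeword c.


s = (1, 0, 1, 0)^T, error position = 10, corrected codeword c = 001111000100010

Compute s = H r^T mod 2 one row at a time:
  s_1 = 0 + 0 + 0 + 0 + 0 + 0 + 1 + 0 = 1 ≡ 1 (mod 2).
  s_2 = 1 + 1 + 1 + 0 + 0 + 0 + 1 + 0 = 4 ≡ 0 (mod 2).
  s_3 = 0 + 1 + 1 + 0 + 0 + 0 + 1 + 0 = 3 ≡ 1 (mod 2).
  s_4 = 0 + 1 + 1 + 0 + 0 + 0 + 0 + 0 = 2 ≡ 0 (mod 2).
s = (1, 0, 1, 0)^T — this equals column 10 of H (binary 1010), so error is at position 10.
Correct: flip bit 10 of r = 001111000000010 to get c = 001111000100010.


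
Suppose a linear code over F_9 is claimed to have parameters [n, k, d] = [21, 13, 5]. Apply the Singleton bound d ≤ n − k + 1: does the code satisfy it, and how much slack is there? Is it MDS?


Singleton RHS = n − k + 1 = 9, slack = 4, bound satisfied, not MDS.

Singleton bound: d ≤ n − k + 1.
Here n = 21, k = 13, so n − k + 1 = 9.
Given d = 5, check d ≤ 9: YES.
Slack = (n − k + 1) − d = 4.
The code is NOT MDS (slack = 4 > 0).
Description: the claimed parameters are [21, 13, 5]_9; such a code would be non-MDS.


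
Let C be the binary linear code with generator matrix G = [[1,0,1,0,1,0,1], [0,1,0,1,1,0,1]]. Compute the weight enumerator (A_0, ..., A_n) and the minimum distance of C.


Weight distribution: A_0 = 1, A_4 = 3. Minimum distance d = 4.

Enumerate all 2^2 = 4 messages m ∈ F_2^2.
For each, compute codeword c = mG in F_2^7, then tally its weight.
  m = 00 → c = 0000000, weight = 0.
  m = 10 → c = 1010101, weight = 4.
  m = 01 → c = 0101101, weight = 4.
  m = 11 → c = 1111000, weight = 4.
Tally weights:
  weight 0: 1 codewords.
  weight 4: 3 codewords.
Minimum distance d = smallest w > 0 with A_w > 0 = 4.
Sanity: Σ A_w = 4 = 2^2 = 4 ✓.


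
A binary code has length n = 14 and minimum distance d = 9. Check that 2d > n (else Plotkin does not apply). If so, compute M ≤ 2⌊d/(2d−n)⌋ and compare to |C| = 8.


Plotkin bound M ≤ 4; given |C| = 8 > bound (violated).

Check applicability: 2d = 18, n = 14.
2d − n = 4 > 0, so Plotkin applies.
Compute d/(2d−n) = 9/4 ≈ 2.2500.
⌊d/(2d−n)⌋ = 2.
Plotkin bound: M ≤ 2·2 = 4.
Given |C| = 8, check: VIOLATED.
This |C| is above the Plotkin bound, so no binary code with n = 14, d = 9 and 8 codewords exists.


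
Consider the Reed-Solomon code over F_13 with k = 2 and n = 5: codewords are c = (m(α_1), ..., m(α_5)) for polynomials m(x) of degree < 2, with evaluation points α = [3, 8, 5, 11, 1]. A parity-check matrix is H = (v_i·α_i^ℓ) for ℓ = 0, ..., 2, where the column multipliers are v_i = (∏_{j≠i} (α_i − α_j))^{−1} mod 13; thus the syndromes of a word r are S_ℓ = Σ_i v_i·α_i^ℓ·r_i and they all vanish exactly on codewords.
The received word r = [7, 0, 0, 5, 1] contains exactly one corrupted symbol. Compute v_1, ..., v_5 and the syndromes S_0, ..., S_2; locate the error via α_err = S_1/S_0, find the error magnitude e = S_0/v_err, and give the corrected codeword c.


S = (3, 11, 10), error at position 2, error magnitude e = 4, c = [7, 9, 0, 5, 1].

Step 1: column multipliers v_i = (∏_{j≠i}(α_i − α_j))^{−1} mod 13.
  i = 1 (α = 3): (3−8)(3−5)(3−11)(3−1) = (−5)·(−2)·(−8)·2 = −160 ≡ 9, so v_1 = 9^{−1} = 3 (mod 13).
  i = 2 (α = 8): (8−3)(8−5)(8−11)(8−1) = 5·3·(−3)·7 = −315 ≡ 10, so v_2 = 10^{−1} = 4 (mod 13).
  i = 3 (α = 5): (5−3)(5−8)(5−11)(5−1) = 2·(−3)·(−6)·4 = 144 ≡ 1, so v_3 = 1^{−1} = 1 (mod 13).
  i = 4 (α = 11): (11−3)(11−8)(11−5)(11−1) = 8·3·6·10 = 1440 ≡ 10, so v_4 = 10^{−1} = 4 (mod 13).
  i = 5 (α = 1): (1−3)(1−8)(1−5)(1−11) = (−2)·(−7)·(−4)·(−10) = 560 ≡ 1, so v_5 = 1^{−1} = 1 (mod 13).
  v = [3, 4, 1, 4, 1].
Step 2: syndromes of r = [7, 0, 0, 5, 1] (all sums mod 13).
  S_0 = Σ v_i r_i = 3·7 + 4·0 + 1·0 + 4·5 + 1·1 = 42 ≡ 3.
  S_1 = Σ v_i α_i r_i = 3·3·7 + 4·8·0 + 1·5·0 + 4·11·5 + 1·1·1 = 284 ≡ 11.
  α_i^2 mod 13 = [9, 12, 12, 4, 1].
  S_2 = Σ v_i α_i^2 r_i = 3·9·7 + 4·12·0 + 1·12·0 + 4·4·5 + 1·1·1 = 270 ≡ 10.
  S = (3, 11, 10) ≠ 0, so r is not a codeword (an error is present).
Step 3: locate the error. For a single error e at position i, S_ℓ = v_i·e·α_i^ℓ, so α_err = S_1/S_0.
  S_0^{−1} = 3^{−1} = 9 (mod 13), so α_err = 11·9 = 99 ≡ 8 = α_2. Error position i = 2.
  Consistency check: S_2/S_1 = 10·6 = 60 ≡ 8 = α_err ✓ (single-error assumption holds).
Step 4: error magnitude e = S_0/v_2 = S_0·∏_{j≠2}(α_2 − α_j) = 3·10 = 30 ≡ 4 (mod 13).
Step 5: correct position 2: c_2 = r_2 − e = 0 − 4 ≡ 9 (mod 13). Hence c = [7, 9, 0, 5, 1].
  Check: interpolating c through the α_i gives m(x) = 11 + 3·x (degree < 2) with m(α_i) = c_i for every i, so c is indeed a codeword.


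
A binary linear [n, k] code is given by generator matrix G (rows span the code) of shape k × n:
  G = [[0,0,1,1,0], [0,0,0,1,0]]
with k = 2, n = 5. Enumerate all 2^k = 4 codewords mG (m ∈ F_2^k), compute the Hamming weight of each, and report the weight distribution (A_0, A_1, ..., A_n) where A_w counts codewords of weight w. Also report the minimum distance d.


Weight distribution: A_0 = 1, A_1 = 2, A_2 = 1. Minimum distance d = 1.

Enumerate all 2^2 = 4 messages m ∈ F_2^2.
For each, compute codeword c = mG in F_2^5, then tally its weight.
  m = 00 → c = 00000, weight = 0.
  m = 10 → c = 00110, weight = 2.
  m = 01 → c = 00010, weight = 1.
  m = 11 → c = 00100, weight = 1.
Tally weights:
  weight 0: 1 codewords.
  weight 1: 2 codewords.
  weight 2: 1 codewords.
Minimum distance d = smallest w > 0 with A_w > 0 = 1.
Sanity: Σ A_w = 4 = 2^2 = 4 ✓.


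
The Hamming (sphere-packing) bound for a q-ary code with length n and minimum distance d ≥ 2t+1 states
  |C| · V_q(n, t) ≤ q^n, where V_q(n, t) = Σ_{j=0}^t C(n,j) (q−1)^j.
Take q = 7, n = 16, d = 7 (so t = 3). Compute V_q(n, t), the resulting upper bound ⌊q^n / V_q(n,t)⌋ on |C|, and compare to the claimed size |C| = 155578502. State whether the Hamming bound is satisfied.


V_q(n, t) = 125377, q^n = 33232930569601, Hamming bound = 265064011, |C| = 155578502 ≤ bound (satisfied).

Step 1: Compute V_q(n, t) = Σ_{j=0}^3 C(n, j) (q−1)^j.
  j = 0: C(16,0)·(6)^0 = 1·1 = 1.
  j = 1: C(16,1)·(6)^1 = 16·6 = 96.
  j = 2: C(16,2)·(6)^2 = 120·36 = 4320.
  j = 3: C(16,3)·(6)^3 = 560·216 = 120960.
  V_q(n, t) = 1 + 96 + 4320 + 120960 = 125377.
Step 2: q^n = 7^16 = 33232930569601.
Step 3: Hamming bound ⌊q^n / V_q(n,t)⌋ = ⌊33232930569601/125377⌋ = 265064011.
Step 4: Compare |C| = 155578502 to 265064011: satisfied.
The claimed |C| lies below the Hamming bound.


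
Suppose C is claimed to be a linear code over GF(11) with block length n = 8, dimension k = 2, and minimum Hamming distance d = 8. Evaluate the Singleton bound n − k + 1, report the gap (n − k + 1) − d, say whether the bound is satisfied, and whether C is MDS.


Singleton RHS = n − k + 1 = 7, slack = -1, bound violated (no such code; not MDS).

Singleton bound: d ≤ n − k + 1.
Here n = 8, k = 2, so n − k + 1 = 7.
Given d = 8, check d ≤ 7: NO.
Slack = (n − k + 1) − d = -1.
The slack is negative: d = 8 exceeds n − k + 1 = 7 by 1, so the Singleton bound is violated and no linear [8, 2, 8]_11 code can exist. In particular it is not MDS (MDS requires d = n − k + 1 exactly).
Description: the claimed parameters are [8, 2, 8]_11; such a code would be impossible (violates the Singleton bound).


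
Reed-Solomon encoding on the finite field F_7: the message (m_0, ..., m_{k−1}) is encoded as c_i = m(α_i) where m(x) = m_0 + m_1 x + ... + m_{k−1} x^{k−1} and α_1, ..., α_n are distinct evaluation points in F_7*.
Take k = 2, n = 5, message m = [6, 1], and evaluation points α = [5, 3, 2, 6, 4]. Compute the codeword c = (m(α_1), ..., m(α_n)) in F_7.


c = [4, 2, 1, 5, 3]

Message polynomial: m(x) = 6 + 1·x (mod 7).
For each evaluation point α_i, compute m(α_i) mod 7:
  α_1 = 5: Horner steps 1 → 4, so m(5) = 4.
  α_2 = 3: Horner steps 1 → 2, so m(3) = 2.
  α_3 = 2: Horner steps 1 → 1, so m(2) = 1.
  α_4 = 6: Horner steps 1 → 5, so m(6) = 5.
  α_5 = 4: Horner steps 1 → 3, so m(4) = 3.
Codeword c = [4, 2, 1, 5, 3] ∈ F_7^5.


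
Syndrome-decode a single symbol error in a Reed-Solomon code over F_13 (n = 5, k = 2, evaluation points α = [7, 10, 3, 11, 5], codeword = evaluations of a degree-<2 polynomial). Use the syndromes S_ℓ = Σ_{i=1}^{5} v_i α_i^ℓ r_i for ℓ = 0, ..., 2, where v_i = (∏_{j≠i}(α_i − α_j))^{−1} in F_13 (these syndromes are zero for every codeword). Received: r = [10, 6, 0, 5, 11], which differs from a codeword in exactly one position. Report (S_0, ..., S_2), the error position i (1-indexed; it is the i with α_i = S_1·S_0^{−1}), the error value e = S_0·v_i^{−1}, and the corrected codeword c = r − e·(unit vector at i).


S = (8, 4, 2), error at position 1, error magnitude e = 1, c = [9, 6, 0, 5, 11].

Step 1: column multipliers v_i = (∏_{j≠i}(α_i − α_j))^{−1} mod 13.
  i = 1 (α = 7): (7−10)(7−3)(7−11)(7−5) = (−3)·4·(−4)·2 = 96 ≡ 5, so v_1 = 5^{−1} = 8 (mod 13).
  i = 2 (α = 10): (10−7)(10−3)(10−11)(10−5) = 3·7·(−1)·5 = −105 ≡ 12, so v_2 = 12^{−1} = 12 (mod 13).
  i = 3 (α = 3): (3−7)(3−10)(3−11)(3−5) = (−4)·(−7)·(−8)·(−2) = 448 ≡ 6, so v_3 = 6^{−1} = 11 (mod 13).
  i = 4 (α = 11): (11−7)(11−10)(11−3)(11−5) = 4·1·8·6 = 192 ≡ 10, so v_4 = 10^{−1} = 4 (mod 13).
  i = 5 (α = 5): (5−7)(5−10)(5−3)(5−11) = (−2)·(−5)·2·(−6) = −120 ≡ 10, so v_5 = 10^{−1} = 4 (mod 13).
  v = [8, 12, 11, 4, 4].
Step 2: syndromes of r = [10, 6, 0, 5, 11] (all sums mod 13).
  S_0 = Σ v_i r_i = 8·10 + 12·6 + 11·0 + 4·5 + 4·11 = 216 ≡ 8.
  S_1 = Σ v_i α_i r_i = 8·7·10 + 12·10·6 + 11·3·0 + 4·11·5 + 4·5·11 = 1720 ≡ 4.
  α_i^2 mod 13 = [10, 9, 9, 4, 12].
  S_2 = Σ v_i α_i^2 r_i = 8·10·10 + 12·9·6 + 11·9·0 + 4·4·5 + 4·12·11 = 2056 ≡ 2.
  S = (8, 4, 2) ≠ 0, so r is not a codeword (an error is present).
Step 3: locate the error. For a single error e at position i, S_ℓ = v_i·e·α_i^ℓ, so α_err = S_1/S_0.
  S_0^{−1} = 8^{−1} = 5 (mod 13), so α_err = 4·5 = 20 ≡ 7 = α_1. Error position i = 1.
  Consistency check: S_2/S_1 = 2·10 = 20 ≡ 7 = α_err ✓ (single-error assumption holds).
Step 4: error magnitude e = S_0/v_1 = S_0·∏_{j≠1}(α_1 − α_j) = 8·5 = 40 ≡ 1 (mod 13).
Step 5: correct position 1: c_1 = r_1 − e = 10 − 1 ≡ 9 (mod 13). Hence c = [9, 6, 0, 5, 11].
  Check: interpolating c through the α_i gives m(x) = 3 + 12·x (degree < 2) with m(α_i) = c_i for every i, so c is indeed a codeword.


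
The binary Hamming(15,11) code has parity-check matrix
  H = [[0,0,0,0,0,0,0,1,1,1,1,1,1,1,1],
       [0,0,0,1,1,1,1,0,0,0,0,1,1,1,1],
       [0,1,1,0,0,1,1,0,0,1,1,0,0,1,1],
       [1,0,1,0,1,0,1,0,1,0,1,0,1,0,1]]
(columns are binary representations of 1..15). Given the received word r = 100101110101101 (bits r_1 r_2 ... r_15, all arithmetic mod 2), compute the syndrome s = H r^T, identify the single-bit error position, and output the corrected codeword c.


s = (1, 0, 0, 0)^T, error position = 8, corrected codeword c = 100101100101101

Compute s = H r^T mod 2 one row at a time:
  s_1 = 1 + 0 + 1 + 0 + 1 + 1 + 0 + 1 = 5 ≡ 1 (mod 2).
  s_2 = 1 + 0 + 1 + 1 + 1 + 1 + 0 + 1 = 6 ≡ 0 (mod 2).
  s_3 = 0 + 0 + 1 + 1 + 1 + 0 + 0 + 1 = 4 ≡ 0 (mod 2).
  s_4 = 1 + 0 + 0 + 1 + 0 + 0 + 1 + 1 = 4 ≡ 0 (mod 2).
s = (1, 0, 0, 0)^T — this equals column 8 of H (binary 1000), so error is at position 8.
Correct: flip bit 8 of r = 100101110101101 to get c = 100101100101101.


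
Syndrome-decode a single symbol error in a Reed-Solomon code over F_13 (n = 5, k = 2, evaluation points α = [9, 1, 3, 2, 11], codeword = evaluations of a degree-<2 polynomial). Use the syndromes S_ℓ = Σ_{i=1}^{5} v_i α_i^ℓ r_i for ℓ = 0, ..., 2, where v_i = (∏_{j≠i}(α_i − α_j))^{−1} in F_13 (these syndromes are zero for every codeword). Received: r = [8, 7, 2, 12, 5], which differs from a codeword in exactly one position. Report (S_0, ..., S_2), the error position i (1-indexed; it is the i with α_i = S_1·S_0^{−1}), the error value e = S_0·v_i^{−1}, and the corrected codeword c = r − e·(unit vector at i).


S = (10, 4, 12), error at position 3, error magnitude e = 11, c = [8, 7, 4, 12, 5].

Step 1: column multipliers v_i = (∏_{j≠i}(α_i − α_j))^{−1} mod 13.
  i = 1 (α = 9): (9−1)(9−3)(9−2)(9−11) = 8·6·7·(−2) = −672 ≡ 4, so v_1 = 4^{−1} = 10 (mod 13).
  i = 2 (α = 1): (1−9)(1−3)(1−2)(1−11) = (−8)·(−2)·(−1)·(−10) = 160 ≡ 4, so v_2 = 4^{−1} = 10 (mod 13).
  i = 3 (α = 3): (3−9)(3−1)(3−2)(3−11) = (−6)·2·1·(−8) = 96 ≡ 5, so v_3 = 5^{−1} = 8 (mod 13).
  i = 4 (α = 2): (2−9)(2−1)(2−3)(2−11) = (−7)·1·(−1)·(−9) = −63 ≡ 2, so v_4 = 2^{−1} = 7 (mod 13).
  i = 5 (α = 11): (11−9)(11−1)(11−3)(11−2) = 2·10·8·9 = 1440 ≡ 10, so v_5 = 10^{−1} = 4 (mod 13).
  v = [10, 10, 8, 7, 4].
Step 2: syndromes of r = [8, 7, 2, 12, 5] (all sums mod 13).
  S_0 = Σ v_i r_i = 10·8 + 10·7 + 8·2 + 7·12 + 4·5 = 270 ≡ 10.
  S_1 = Σ v_i α_i r_i = 10·9·8 + 10·1·7 + 8·3·2 + 7·2·12 + 4·11·5 = 1226 ≡ 4.
  α_i^2 mod 13 = [3, 1, 9, 4, 4].
  S_2 = Σ v_i α_i^2 r_i = 10·3·8 + 10·1·7 + 8·9·2 + 7·4·12 + 4·4·5 = 870 ≡ 12.
  S = (10, 4, 12) ≠ 0, so r is not a codeword (an error is present).
Step 3: locate the error. For a single error e at position i, S_ℓ = v_i·e·α_i^ℓ, so α_err = S_1/S_0.
  S_0^{−1} = 10^{−1} = 4 (mod 13), so α_err = 4·4 = 16 ≡ 3 = α_3. Error position i = 3.
  Consistency check: S_2/S_1 = 12·10 = 120 ≡ 3 = α_err ✓ (single-error assumption holds).
Step 4: error magnitude e = S_0/v_3 = S_0·∏_{j≠3}(α_3 − α_j) = 10·5 = 50 ≡ 11 (mod 13).
Step 5: correct position 3: c_3 = r_3 − e = 2 − 11 ≡ 4 (mod 13). Hence c = [8, 7, 4, 12, 5].
  Check: interpolating c through the α_i gives m(x) = 2 + 5·x (degree < 2) with m(α_i) = c_i for every i, so c is indeed a codeword.


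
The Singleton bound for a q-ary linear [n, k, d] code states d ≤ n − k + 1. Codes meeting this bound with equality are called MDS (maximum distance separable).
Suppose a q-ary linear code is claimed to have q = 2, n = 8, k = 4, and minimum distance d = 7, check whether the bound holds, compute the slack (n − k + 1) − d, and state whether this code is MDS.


Singleton RHS = n − k + 1 = 5, slack = -2, bound violated (no such code; not MDS).

Singleton bound: d ≤ n − k + 1.
Here n = 8, k = 4, so n − k + 1 = 5.
Given d = 7, check d ≤ 5: NO.
Slack = (n − k + 1) − d = -2.
The slack is negative: d = 7 exceeds n − k + 1 = 5 by 2, so the Singleton bound is violated and no linear [8, 4, 7]_2 code can exist. In particular it is not MDS (MDS requires d = n − k + 1 exactly).
Description: the claimed parameters are [8, 4, 7]_2; such a code would be impossible (violates the Singleton bound).


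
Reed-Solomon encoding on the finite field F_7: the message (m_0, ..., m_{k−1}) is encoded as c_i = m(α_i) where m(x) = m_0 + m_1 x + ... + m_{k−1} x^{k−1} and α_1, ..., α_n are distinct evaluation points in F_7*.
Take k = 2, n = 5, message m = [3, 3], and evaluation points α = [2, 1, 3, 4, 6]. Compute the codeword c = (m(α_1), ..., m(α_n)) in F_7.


c = [2, 6, 5, 1, 0]

Message polynomial: m(x) = 3 + 3·x (mod 7).
For each evaluation point α_i, compute m(α_i) mod 7:
  α_1 = 2: Horner steps 3 → 2, so m(2) = 2.
  α_2 = 1: Horner steps 3 → 6, so m(1) = 6.
  α_3 = 3: Horner steps 3 → 5, so m(3) = 5.
  α_4 = 4: Horner steps 3 → 1, so m(4) = 1.
  α_5 = 6: Horner steps 3 → 0, so m(6) = 0.
Codeword c = [2, 6, 5, 1, 0] ∈ F_7^5.


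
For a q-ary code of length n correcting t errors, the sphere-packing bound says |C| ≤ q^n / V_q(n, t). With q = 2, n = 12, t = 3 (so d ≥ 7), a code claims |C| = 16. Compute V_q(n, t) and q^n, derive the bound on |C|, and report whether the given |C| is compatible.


V_q(n, t) = 299, q^n = 4096, Hamming bound = 13, |C| = 16 > bound (violated).

Step 1: Compute V_q(n, t) = Σ_{j=0}^3 C(n, j) (q−1)^j.
  j = 0: C(12,0)·(1)^0 = 1·1 = 1.
  j = 1: C(12,1)·(1)^1 = 12·1 = 12.
  j = 2: C(12,2)·(1)^2 = 66·1 = 66.
  j = 3: C(12,3)·(1)^3 = 220·1 = 220.
  V_q(n, t) = 1 + 12 + 66 + 220 = 299.
Step 2: q^n = 2^12 = 4096.
Step 3: Hamming bound ⌊q^n / V_q(n,t)⌋ = ⌊4096/299⌋ = 13.
Step 4: Compare |C| = 16 to 13: violated.
The claimed |C| lies above the Hamming bound, so no 2-ary code of length 12 with d ≥ 7 can have 16 codewords.


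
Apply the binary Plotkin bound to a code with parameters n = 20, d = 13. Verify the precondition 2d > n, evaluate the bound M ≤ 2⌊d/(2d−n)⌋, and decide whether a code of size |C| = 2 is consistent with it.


Plotkin bound M ≤ 4; given |C| = 2 ≤ bound (satisfied).

Check applicability: 2d = 26, n = 20.
2d − n = 6 > 0, so Plotkin applies.
Compute d/(2d−n) = 13/6 ≈ 2.1667.
⌊d/(2d−n)⌋ = 2.
Plotkin bound: M ≤ 2·2 = 4.
Given |C| = 2, check: satisfied.
This |C| is below the Plotkin bound.


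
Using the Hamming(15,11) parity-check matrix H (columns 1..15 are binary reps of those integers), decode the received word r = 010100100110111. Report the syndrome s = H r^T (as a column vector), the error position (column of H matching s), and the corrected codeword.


s = (1, 1, 0, 0)^T, error position = 12, corrected codeword c = 010100100111111

Compute s = H r^T mod 2 one row at a time:
  s_1 = 0 + 0 + 1 + 1 + 0 + 1 + 1 + 1 = 5 ≡ 1 (mod 2).
  s_2 = 1 + 0 + 0 + 1 + 0 + 1 + 1 + 1 = 5 ≡ 1 (mod 2).
  s_3 = 1 + 0 + 0 + 1 + 1 + 1 + 1 + 1 = 6 ≡ 0 (mod 2).
  s_4 = 0 + 0 + 0 + 1 + 0 + 1 + 1 + 1 = 4 ≡ 0 (mod 2).
s = (1, 1, 0, 0)^T — this equals column 12 of H (binary 1100), so error is at position 12.
Correct: flip bit 12 of r = 010100100110111 to get c = 010100100111111.


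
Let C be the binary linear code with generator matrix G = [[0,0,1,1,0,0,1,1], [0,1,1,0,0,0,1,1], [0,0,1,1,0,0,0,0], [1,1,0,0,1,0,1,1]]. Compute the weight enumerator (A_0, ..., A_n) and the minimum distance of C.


Weight distribution: A_0 = 1, A_2 = 4, A_3 = 3, A_4 = 3, A_5 = 4, A_7 = 1. Minimum distance d = 2.

Enumerate all 2^4 = 16 messages m ∈ F_2^4.
For each, compute codeword c = mG in F_2^8, then tally its weight.
  m = 0000 → c = 00000000, weight = 0.
  m = 1000 → c = 00110011, weight = 4.
  m = 0100 → c = 01100011, weight = 4.
  m = 1100 → c = 01010000, weight = 2.
  m = 0010 → c = 00110000, weight = 2.
  m = 1010 → c = 00000011, weight = 2.
  m = 0110 → c = 01010011, weight = 4.
  m = 1110 → c = 01100000, weight = 2.
  m = 0001 → c = 11001011, weight = 5.
  m = 1001 → c = 11111000, weight = 5.
  m = 0101 → c = 10101000, weight = 3.
  m = 1101 → c = 10011011, weight = 5.
  m = 0011 → c = 11111011, weight = 7.
  m = 1011 → c = 11001000, weight = 3.
  m = 0111 → c = 10011000, weight = 3.
  m = 1111 → c = 10101011, weight = 5.
Tally weights:
  weight 0: 1 codewords.
  weight 2: 4 codewords.
  weight 3: 3 codewords.
  weight 4: 3 codewords.
  weight 5: 4 codewords.
  weight 7: 1 codewords.
Minimum distance d = smallest w > 0 with A_w > 0 = 2.
Sanity: Σ A_w = 16 = 2^4 = 16 ✓.


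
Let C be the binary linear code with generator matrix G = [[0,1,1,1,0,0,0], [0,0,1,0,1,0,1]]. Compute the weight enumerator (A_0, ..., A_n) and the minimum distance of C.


Weight distribution: A_0 = 1, A_3 = 2, A_4 = 1. Minimum distance d = 3.

Enumerate all 2^2 = 4 messages m ∈ F_2^2.
For each, compute codeword c = mG in F_2^7, then tally its weight.
  m = 00 → c = 0000000, weight = 0.
  m = 10 → c = 0111000, weight = 3.
  m = 01 → c = 0010101, weight = 3.
  m = 11 → c = 0101101, weight = 4.
Tally weights:
  weight 0: 1 codewords.
  weight 3: 2 codewords.
  weight 4: 1 codewords.
Minimum distance d = smallest w > 0 with A_w > 0 = 3.
Sanity: Σ A_w = 4 = 2^2 = 4 ✓.


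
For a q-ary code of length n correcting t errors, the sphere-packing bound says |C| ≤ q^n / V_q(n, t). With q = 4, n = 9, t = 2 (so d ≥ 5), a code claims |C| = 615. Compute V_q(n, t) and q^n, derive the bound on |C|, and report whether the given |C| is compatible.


V_q(n, t) = 352, q^n = 262144, Hamming bound = 744, |C| = 615 ≤ bound (satisfied).

Step 1: Compute V_q(n, t) = Σ_{j=0}^2 C(n, j) (q−1)^j.
  j = 0: C(9,0)·(3)^0 = 1·1 = 1.
  j = 1: C(9,1)·(3)^1 = 9·3 = 27.
  j = 2: C(9,2)·(3)^2 = 36·9 = 324.
  V_q(n, t) = 1 + 27 + 324 = 352.
Step 2: q^n = 4^9 = 262144.
Step 3: Hamming bound ⌊q^n / V_q(n,t)⌋ = ⌊262144/352⌋ = 744.
Step 4: Compare |C| = 615 to 744: satisfied.
The claimed |C| lies below the Hamming bound.


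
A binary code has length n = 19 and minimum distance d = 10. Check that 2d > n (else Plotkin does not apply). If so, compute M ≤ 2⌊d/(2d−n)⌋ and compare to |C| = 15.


Plotkin bound M ≤ 20; given |C| = 15 ≤ bound (satisfied).

Check applicability: 2d = 20, n = 19.
2d − n = 1 > 0, so Plotkin applies.
Compute d/(2d−n) = 10/1 ≈ 10.0000.
⌊d/(2d−n)⌋ = 10.
Plotkin bound: M ≤ 2·10 = 20.
Given |C| = 15, check: satisfied.
This |C| is below the Plotkin bound.


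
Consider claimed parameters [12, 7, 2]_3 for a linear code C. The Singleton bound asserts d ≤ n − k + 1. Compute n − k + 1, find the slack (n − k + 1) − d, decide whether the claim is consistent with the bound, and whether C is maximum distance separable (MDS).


Singleton RHS = n − k + 1 = 6, slack = 4, bound satisfied, not MDS.

Singleton bound: d ≤ n − k + 1.
Here n = 12, k = 7, so n − k + 1 = 6.
Given d = 2, check d ≤ 6: YES.
Slack = (n − k + 1) − d = 4.
The code is NOT MDS (slack = 4 > 0).
Description: the claimed parameters are [12, 7, 2]_3; such a code would be non-MDS.


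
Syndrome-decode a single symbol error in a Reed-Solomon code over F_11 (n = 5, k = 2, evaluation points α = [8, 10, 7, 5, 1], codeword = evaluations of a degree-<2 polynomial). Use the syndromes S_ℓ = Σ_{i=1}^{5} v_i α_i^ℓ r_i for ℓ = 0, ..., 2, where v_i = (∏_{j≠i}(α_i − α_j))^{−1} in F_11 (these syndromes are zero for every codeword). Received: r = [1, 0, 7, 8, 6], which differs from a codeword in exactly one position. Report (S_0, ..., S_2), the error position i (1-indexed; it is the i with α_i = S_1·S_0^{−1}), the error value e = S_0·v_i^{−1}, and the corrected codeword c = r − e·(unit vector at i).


S = (8, 8, 8), error at position 5, error magnitude e = 7, c = [1, 0, 7, 8, 10].

Step 1: column multipliers v_i = (∏_{j≠i}(α_i − α_j))^{−1} mod 11.
  i = 1 (α = 8): (8−10)(8−7)(8−5)(8−1) = (−2)·1·3·7 = −42 ≡ 2, so v_1 = 2^{−1} = 6 (mod 11).
  i = 2 (α = 10): (10−8)(10−7)(10−5)(10−1) = 2·3·5·9 = 270 ≡ 6, so v_2 = 6^{−1} = 2 (mod 11).
  i = 3 (α = 7): (7−8)(7−10)(7−5)(7−1) = (−1)·(−3)·2·6 = 36 ≡ 3, so v_3 = 3^{−1} = 4 (mod 11).
  i = 4 (α = 5): (5−8)(5−10)(5−7)(5−1) = (−3)·(−5)·(−2)·4 = −120 ≡ 1, so v_4 = 1^{−1} = 1 (mod 11).
  i = 5 (α = 1): (1−8)(1−10)(1−7)(1−5) = (−7)·(−9)·(−6)·(−4) = 1512 ≡ 5, so v_5 = 5^{−1} = 9 (mod 11).
  v = [6, 2, 4, 1, 9].
Step 2: syndromes of r = [1, 0, 7, 8, 6] (all sums mod 11).
  S_0 = Σ v_i r_i = 6·1 + 2·0 + 4·7 + 1·8 + 9·6 = 96 ≡ 8.
  S_1 = Σ v_i α_i r_i = 6·8·1 + 2·10·0 + 4·7·7 + 1·5·8 + 9·1·6 = 338 ≡ 8.
  α_i^2 mod 11 = [9, 1, 5, 3, 1].
  S_2 = Σ v_i α_i^2 r_i = 6·9·1 + 2·1·0 + 4·5·7 + 1·3·8 + 9·1·6 = 272 ≡ 8.
  S = (8, 8, 8) ≠ 0, so r is not a codeword (an error is present).
Step 3: locate the error. For a single error e at position i, S_ℓ = v_i·e·α_i^ℓ, so α_err = S_1/S_0.
  S_0^{−1} = 8^{−1} = 7 (mod 11), so α_err = 8·7 = 56 ≡ 1 = α_5. Error position i = 5.
  Consistency check: S_2/S_1 = 8·7 = 56 ≡ 1 = α_err ✓ (single-error assumption holds).
Step 4: error magnitude e = S_0/v_5 = S_0·∏_{j≠5}(α_5 − α_j) = 8·5 = 40 ≡ 7 (mod 11).
Step 5: correct position 5: c_5 = r_5 − e = 6 − 7 ≡ 10 (mod 11). Hence c = [1, 0, 7, 8, 10].
  Check: interpolating c through the α_i gives m(x) = 5 + 5·x (degree < 2) with m(α_i) = c_i for every i, so c is indeed a codeword.


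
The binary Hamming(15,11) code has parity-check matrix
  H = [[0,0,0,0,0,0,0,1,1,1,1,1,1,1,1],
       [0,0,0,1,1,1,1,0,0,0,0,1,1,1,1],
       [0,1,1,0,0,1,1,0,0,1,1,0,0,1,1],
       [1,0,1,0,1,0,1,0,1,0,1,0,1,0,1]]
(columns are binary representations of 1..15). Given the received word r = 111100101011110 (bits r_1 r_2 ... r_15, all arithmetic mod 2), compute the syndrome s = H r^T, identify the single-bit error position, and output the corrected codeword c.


s = (1, 1, 1, 0)^T, error position = 14, corrected codeword c = 111100101011100

Compute s = H r^T mod 2 one row at a time:
  s_1 = 0 + 1 + 0 + 1 + 1 + 1 + 1 + 0 = 5 ≡ 1 (mod 2).
  s_2 = 1 + 0 + 0 + 1 + 1 + 1 + 1 + 0 = 5 ≡ 1 (mod 2).
  s_3 = 1 + 1 + 0 + 1 + 0 + 1 + 1 + 0 = 5 ≡ 1 (mod 2).
  s_4 = 1 + 1 + 0 + 1 + 1 + 1 + 1 + 0 = 6 ≡ 0 (mod 2).
s = (1, 1, 1, 0)^T — this equals column 14 of H (binary 1110), so error is at position 14.
Correct: flip bit 14 of r = 111100101011110 to get c = 111100101011100.


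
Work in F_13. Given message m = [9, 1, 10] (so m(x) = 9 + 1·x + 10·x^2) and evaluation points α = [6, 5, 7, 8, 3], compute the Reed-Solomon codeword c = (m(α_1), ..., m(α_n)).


c = [11, 4, 12, 7, 11]

Message polynomial: m(x) = 9 + 1·x + 10·x^2 (mod 13).
For each evaluation point α_i, compute m(α_i) mod 13:
  α_1 = 6: Horner steps 10 → 9 → 11, so m(6) = 11.
  α_2 = 5: Horner steps 10 → 12 → 4, so m(5) = 4.
  α_3 = 7: Horner steps 10 → 6 → 12, so m(7) = 12.
  α_4 = 8: Horner steps 10 → 3 → 7, so m(8) = 7.
  α_5 = 3: Horner steps 10 → 5 → 11, so m(3) = 11.
Codeword c = [11, 4, 12, 7, 11] ∈ F_13^5.


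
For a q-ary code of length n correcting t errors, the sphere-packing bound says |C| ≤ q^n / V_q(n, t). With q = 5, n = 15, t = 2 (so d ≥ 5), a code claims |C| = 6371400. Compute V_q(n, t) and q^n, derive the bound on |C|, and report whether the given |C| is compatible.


V_q(n, t) = 1741, q^n = 30517578125, Hamming bound = 17528764, |C| = 6371400 ≤ bound (satisfied).

Step 1: Compute V_q(n, t) = Σ_{j=0}^2 C(n, j) (q−1)^j.
  j = 0: C(15,0)·(4)^0 = 1·1 = 1.
  j = 1: C(15,1)·(4)^1 = 15·4 = 60.
  j = 2: C(15,2)·(4)^2 = 105·16 = 1680.
  V_q(n, t) = 1 + 60 + 1680 = 1741.
Step 2: q^n = 5^15 = 30517578125.
Step 3: Hamming bound ⌊q^n / V_q(n,t)⌋ = ⌊30517578125/1741⌋ = 17528764.
Step 4: Compare |C| = 6371400 to 17528764: satisfied.
The claimed |C| lies below the Hamming bound.


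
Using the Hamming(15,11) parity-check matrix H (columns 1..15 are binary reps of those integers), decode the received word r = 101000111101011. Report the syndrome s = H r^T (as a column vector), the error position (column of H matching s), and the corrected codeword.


s = (0, 0, 1, 1)^T, error position = 3, corrected codeword c = 100000111101011

Compute s = H r^T mod 2 one row at a time:
  s_1 = 1 + 1 + 1 + 0 + 1 + 0 + 1 + 1 = 6 ≡ 0 (mod 2).
  s_2 = 0 + 0 + 0 + 1 + 1 + 0 + 1 + 1 = 4 ≡ 0 (mod 2).
  s_3 = 0 + 1 + 0 + 1 + 1 + 0 + 1 + 1 = 5 ≡ 1 (mod 2).
  s_4 = 1 + 1 + 0 + 1 + 1 + 0 + 0 + 1 = 5 ≡ 1 (mod 2).
s = (0, 0, 1, 1)^T — this equals column 3 of H (binary 0011), so error is at position 3.
Correct: flip bit 3 of r = 101000111101011 to get c = 100000111101011.
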